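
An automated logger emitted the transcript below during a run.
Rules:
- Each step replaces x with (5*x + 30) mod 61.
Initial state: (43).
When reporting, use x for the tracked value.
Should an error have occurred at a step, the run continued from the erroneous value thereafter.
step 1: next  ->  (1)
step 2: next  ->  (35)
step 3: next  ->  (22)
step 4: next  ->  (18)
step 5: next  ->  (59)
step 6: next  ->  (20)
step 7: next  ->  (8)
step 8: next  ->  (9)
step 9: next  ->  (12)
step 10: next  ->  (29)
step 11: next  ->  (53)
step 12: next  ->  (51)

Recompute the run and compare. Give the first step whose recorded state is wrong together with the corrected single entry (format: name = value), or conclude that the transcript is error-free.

1. x = (5*43 + 30) mod 61 = 1 (in agreement)
2. x = (5*1 + 30) mod 61 = 35 (verified)
3. x = (5*35 + 30) mod 61 = 22 (agrees with the transcript)
4. x = (5*22 + 30) mod 61 = 18 (exactly as logged)
5. x = (5*18 + 30) mod 61 = 59 (exactly as logged)
6. x = (5*59 + 30) mod 61 = 20 (in agreement)
7. x = (5*20 + 30) mod 61 = 8 (matches)
8. x = (5*8 + 30) mod 61 = 9 (checks out)
9. x = (5*9 + 30) mod 61 = 14 (not what was recorded)
So the first discrepancy is step 9, where the right value is x = 14.

step 9, x = 14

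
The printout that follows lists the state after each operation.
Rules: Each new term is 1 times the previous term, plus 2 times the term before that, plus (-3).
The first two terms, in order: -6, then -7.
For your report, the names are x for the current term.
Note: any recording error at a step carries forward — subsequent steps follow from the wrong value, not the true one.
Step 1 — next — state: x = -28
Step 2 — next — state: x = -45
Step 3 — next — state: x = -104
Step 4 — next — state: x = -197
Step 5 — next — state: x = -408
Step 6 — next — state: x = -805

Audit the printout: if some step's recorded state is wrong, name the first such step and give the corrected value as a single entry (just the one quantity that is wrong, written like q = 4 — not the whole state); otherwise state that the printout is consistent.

step 1: x = 1*(-7) + (2)*(-6) + (-3) = -22 -> a discrepancy with the printout
Conclusion: step 1 carries the first error; the entry should be x = -22.

step 1, x = -22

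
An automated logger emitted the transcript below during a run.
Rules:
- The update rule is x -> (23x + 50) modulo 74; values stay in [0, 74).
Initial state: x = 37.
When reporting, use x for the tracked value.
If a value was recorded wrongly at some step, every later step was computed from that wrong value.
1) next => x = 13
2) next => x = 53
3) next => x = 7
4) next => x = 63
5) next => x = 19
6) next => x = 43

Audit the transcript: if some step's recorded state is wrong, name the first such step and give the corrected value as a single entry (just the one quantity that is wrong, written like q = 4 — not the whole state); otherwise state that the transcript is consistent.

Step 1: x = (23*37 + 50) mod 74 = 13 — in agreement.
Step 2: x = (23*13 + 50) mod 74 = 53 — same as recorded.
Step 3: x = (23*53 + 50) mod 74 = 11 — a discrepancy with the transcript.
That makes step 3 the first incorrect line — x = 11 is what it should show.

step 3, x = 11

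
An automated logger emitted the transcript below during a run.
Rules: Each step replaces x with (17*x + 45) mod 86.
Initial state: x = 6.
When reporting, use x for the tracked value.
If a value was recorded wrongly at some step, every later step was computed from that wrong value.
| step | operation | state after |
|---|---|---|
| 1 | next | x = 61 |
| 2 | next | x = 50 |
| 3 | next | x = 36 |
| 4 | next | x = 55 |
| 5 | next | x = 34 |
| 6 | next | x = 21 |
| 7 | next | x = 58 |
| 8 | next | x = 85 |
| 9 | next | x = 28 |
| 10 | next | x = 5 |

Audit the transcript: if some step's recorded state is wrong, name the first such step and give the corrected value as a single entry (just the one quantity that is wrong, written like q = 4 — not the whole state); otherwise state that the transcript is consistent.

Step 1: x = (17*6 + 45) mod 86 = 61 — confirmed correct.
Step 2: x = (17*61 + 45) mod 86 = 50 — confirmed correct.
Step 3: x = (17*50 + 45) mod 86 = 35 — a discrepancy with the transcript.
Conclusion: step 3 carries the first error; the entry should be x = 35.

step 3, x = 35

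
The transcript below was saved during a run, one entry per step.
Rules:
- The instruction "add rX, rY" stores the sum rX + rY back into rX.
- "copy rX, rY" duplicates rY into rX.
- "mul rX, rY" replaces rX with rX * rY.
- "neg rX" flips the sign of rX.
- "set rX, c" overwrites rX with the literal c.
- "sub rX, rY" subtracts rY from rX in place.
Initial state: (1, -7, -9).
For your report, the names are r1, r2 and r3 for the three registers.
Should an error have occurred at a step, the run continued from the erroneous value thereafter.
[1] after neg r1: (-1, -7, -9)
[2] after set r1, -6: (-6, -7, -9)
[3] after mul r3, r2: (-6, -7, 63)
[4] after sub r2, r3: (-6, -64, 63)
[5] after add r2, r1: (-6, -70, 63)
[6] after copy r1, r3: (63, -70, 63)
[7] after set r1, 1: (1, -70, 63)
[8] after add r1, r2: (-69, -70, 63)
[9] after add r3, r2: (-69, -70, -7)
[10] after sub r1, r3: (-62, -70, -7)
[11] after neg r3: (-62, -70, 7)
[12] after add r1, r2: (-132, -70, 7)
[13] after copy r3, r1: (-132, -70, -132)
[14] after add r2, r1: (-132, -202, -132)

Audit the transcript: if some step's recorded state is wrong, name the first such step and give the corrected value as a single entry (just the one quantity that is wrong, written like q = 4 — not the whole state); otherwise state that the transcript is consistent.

step 4, r2 = -70

Step 1: r1 = -(1) = -1 — exactly as logged.
Step 2: r1 = -6 — confirmed correct.
Step 3: r3 = -9 * -7 = 63 — verified.
Step 4: r2 = -7 - 63 = -70 — the transcript disagrees here.
Conclusion: step 4 carries the first error; the entry should be r2 = -70.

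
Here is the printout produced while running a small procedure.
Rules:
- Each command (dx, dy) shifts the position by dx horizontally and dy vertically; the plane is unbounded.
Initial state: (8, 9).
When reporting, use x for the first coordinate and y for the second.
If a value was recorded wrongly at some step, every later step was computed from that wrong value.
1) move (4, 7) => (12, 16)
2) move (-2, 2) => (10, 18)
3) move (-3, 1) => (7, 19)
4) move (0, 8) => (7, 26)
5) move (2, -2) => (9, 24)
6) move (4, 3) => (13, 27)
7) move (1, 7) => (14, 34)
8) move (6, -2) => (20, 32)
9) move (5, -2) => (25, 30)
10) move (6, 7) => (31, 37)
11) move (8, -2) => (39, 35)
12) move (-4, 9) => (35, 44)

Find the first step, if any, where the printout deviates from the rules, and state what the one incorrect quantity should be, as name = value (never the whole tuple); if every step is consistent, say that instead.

step 4, y = 27

step 1: x = 8 + (4) = 12, y = 9 + (7) = 16 -> no discrepancy
step 2: x = 12 + (-2) = 10, y = 16 + (2) = 18 -> exactly as logged
step 3: x = 10 + (-3) = 7, y = 18 + (1) = 19 -> no discrepancy
step 4: x = 7 + (0) = 7, y = 19 + (8) = 27 -> a discrepancy with the printout
The audit stops at step 4: the recorded entry is wrong and should be y = 27.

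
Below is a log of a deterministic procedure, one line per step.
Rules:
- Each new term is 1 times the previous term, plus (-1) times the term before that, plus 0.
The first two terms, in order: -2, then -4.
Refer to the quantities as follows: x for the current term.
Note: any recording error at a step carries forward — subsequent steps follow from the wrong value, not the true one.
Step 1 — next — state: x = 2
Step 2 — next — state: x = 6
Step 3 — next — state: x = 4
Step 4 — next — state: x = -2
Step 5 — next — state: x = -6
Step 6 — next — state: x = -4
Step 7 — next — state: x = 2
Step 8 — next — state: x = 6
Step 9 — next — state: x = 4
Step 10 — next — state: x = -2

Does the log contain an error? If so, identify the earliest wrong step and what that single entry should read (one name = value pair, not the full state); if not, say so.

step 1, x = -2

step 1: x = 1*(-4) + (-1)*(-2) + (0) = -2 -> first mismatch against the log
Conclusion: step 1 carries the first error; the entry should be x = -2.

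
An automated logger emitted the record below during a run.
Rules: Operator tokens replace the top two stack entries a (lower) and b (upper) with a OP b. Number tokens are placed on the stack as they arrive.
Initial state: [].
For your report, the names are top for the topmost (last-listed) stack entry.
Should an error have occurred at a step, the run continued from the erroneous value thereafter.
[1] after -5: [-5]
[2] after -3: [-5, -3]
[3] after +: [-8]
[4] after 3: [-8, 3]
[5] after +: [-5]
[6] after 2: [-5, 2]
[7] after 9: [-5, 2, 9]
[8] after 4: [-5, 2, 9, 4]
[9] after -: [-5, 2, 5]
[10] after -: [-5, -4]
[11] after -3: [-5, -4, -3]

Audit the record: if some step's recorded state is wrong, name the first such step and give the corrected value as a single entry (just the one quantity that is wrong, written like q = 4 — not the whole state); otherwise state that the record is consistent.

step 10, top = -3

Recomputing the run from the initial state:
step 1: [-5]
step 2: [-5, -3]
step 3: [-8]
step 4: [-8, 3]
step 5: [-5]
step 6: [-5, 2]
step 7: [-5, 2, 9]
step 8: [-5, 2, 9, 4]
step 9: [-5, 2, 5]
step 10: [-5, -3]
step 11: [-5, -3, -3]
The first disagreement with the record is at step 10, where the value should be top = -3.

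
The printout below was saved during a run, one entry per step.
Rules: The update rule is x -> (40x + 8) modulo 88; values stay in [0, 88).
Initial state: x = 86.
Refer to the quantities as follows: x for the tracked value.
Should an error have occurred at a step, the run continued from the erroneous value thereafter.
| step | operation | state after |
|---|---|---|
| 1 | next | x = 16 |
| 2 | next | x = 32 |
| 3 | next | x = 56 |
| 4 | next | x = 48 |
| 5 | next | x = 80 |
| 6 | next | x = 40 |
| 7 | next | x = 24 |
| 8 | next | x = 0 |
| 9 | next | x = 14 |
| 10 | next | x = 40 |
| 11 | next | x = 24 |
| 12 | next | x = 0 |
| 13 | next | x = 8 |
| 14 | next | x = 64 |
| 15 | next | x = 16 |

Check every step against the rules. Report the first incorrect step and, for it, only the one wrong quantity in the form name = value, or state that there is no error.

Recomputing the run from the initial state:
step 1: x = 16
step 2: x = 32
step 3: x = 56
step 4: x = 48
step 5: x = 80
step 6: x = 40
step 7: x = 24
step 8: x = 0
step 9: x = 8
step 10: x = 64
step 11: x = 16
step 12: x = 32
step 13: x = 56
step 14: x = 48
step 15: x = 80
The first disagreement with the printout is at step 9, where the value should be x = 8.

step 9, x = 8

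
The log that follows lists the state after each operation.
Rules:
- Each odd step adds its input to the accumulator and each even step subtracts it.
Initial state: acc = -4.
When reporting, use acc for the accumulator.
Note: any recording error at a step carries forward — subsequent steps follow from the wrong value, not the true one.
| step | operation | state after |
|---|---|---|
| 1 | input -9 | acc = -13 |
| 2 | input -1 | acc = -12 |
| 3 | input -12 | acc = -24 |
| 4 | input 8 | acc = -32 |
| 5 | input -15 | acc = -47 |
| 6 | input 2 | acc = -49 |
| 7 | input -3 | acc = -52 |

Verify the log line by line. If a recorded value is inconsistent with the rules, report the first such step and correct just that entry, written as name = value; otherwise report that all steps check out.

Recomputing the run from the initial state:
step 1: acc = -13
step 2: acc = -12
step 3: acc = -24
step 4: acc = -32
step 5: acc = -47
step 6: acc = -49
step 7: acc = -52
This matches the log at every step.

no error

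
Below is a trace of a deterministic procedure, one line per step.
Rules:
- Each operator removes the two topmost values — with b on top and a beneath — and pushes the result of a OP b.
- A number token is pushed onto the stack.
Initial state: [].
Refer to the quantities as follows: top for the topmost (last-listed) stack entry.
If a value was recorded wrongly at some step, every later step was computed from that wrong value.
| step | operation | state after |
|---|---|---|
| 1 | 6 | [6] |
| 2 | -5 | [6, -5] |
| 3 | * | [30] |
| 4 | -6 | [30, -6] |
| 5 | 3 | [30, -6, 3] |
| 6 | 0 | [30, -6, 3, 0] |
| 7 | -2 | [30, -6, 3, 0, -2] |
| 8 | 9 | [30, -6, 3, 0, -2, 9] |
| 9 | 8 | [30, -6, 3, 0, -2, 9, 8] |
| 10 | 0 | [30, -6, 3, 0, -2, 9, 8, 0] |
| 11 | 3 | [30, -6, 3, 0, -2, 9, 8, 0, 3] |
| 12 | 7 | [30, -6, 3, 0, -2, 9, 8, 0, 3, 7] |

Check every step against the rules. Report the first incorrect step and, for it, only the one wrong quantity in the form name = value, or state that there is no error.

step 3, top = -30

Recomputing the run from the initial state:
step 1: [6]
step 2: [6, -5]
step 3: [-30]
step 4: [-30, -6]
step 5: [-30, -6, 3]
step 6: [-30, -6, 3, 0]
step 7: [-30, -6, 3, 0, -2]
step 8: [-30, -6, 3, 0, -2, 9]
step 9: [-30, -6, 3, 0, -2, 9, 8]
step 10: [-30, -6, 3, 0, -2, 9, 8, 0]
step 11: [-30, -6, 3, 0, -2, 9, 8, 0, 3]
step 12: [-30, -6, 3, 0, -2, 9, 8, 0, 3, 7]
The first disagreement with the trace is at step 3, where the value should be top = -30.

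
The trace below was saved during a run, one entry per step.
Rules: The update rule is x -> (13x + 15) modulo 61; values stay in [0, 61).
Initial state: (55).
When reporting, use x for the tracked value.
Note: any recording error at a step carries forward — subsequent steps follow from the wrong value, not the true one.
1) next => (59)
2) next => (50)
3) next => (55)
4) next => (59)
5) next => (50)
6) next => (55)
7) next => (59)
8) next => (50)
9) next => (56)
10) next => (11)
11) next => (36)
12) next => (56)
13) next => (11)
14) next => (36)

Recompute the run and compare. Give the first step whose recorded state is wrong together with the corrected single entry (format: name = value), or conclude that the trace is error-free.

step 9, x = 55

Step 1: x = (13*55 + 15) mod 61 = 59 — confirmed correct.
Step 2: x = (13*59 + 15) mod 61 = 50 — consistent with the trace.
Step 3: x = (13*50 + 15) mod 61 = 55 — matches.
Step 4: x = (13*55 + 15) mod 61 = 59 — checks out.
Step 5: x = (13*59 + 15) mod 61 = 50 — same as recorded.
Step 6: x = (13*50 + 15) mod 61 = 55 — verified.
Step 7: x = (13*55 + 15) mod 61 = 59 — matches.
Step 8: x = (13*59 + 15) mod 61 = 50 — same as recorded.
Step 9: x = (13*50 + 15) mod 61 = 55 — the entry is off here.
Step 9 is the first one off; corrected, x = 55.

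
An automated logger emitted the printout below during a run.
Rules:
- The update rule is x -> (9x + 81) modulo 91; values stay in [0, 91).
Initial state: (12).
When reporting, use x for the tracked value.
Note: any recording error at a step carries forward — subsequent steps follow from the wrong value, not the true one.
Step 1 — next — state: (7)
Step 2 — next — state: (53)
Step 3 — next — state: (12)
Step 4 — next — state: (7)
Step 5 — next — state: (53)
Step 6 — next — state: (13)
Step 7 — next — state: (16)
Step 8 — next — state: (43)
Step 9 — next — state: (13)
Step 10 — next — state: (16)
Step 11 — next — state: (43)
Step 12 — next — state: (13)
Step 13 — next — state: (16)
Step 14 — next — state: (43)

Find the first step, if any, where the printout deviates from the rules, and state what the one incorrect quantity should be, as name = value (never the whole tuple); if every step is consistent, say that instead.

Recomputing the run from the initial state:
step 1: x = 7
step 2: x = 53
step 3: x = 12
step 4: x = 7
step 5: x = 53
step 6: x = 12
step 7: x = 7
step 8: x = 53
step 9: x = 12
step 10: x = 7
step 11: x = 53
step 12: x = 12
step 13: x = 7
step 14: x = 53
The first disagreement with the printout is at step 6, where the value should be x = 12.

step 6, x = 12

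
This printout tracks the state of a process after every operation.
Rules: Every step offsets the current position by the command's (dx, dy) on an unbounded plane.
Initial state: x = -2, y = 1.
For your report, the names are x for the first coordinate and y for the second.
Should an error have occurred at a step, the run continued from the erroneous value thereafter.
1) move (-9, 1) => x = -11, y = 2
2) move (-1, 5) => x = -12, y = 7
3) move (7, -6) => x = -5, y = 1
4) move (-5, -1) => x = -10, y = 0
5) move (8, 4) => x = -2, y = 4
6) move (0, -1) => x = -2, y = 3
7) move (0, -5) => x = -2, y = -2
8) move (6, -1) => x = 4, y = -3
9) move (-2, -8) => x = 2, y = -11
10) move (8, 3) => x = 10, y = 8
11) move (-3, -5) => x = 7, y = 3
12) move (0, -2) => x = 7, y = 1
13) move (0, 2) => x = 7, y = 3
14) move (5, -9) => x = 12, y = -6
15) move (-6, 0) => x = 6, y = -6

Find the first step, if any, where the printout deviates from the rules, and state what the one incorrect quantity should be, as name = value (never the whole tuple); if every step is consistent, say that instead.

step 10, y = -8

Step 1: x = -2 + (-9) = -11, y = 1 + (1) = 2 — same as recorded.
Step 2: x = -11 + (-1) = -12, y = 2 + (5) = 7 — verified.
Step 3: x = -12 + (7) = -5, y = 7 + (-6) = 1 — consistent with the printout.
Step 4: x = -5 + (-5) = -10, y = 1 + (-1) = 0 — exactly as logged.
Step 5: x = -10 + (8) = -2, y = 0 + (4) = 4 — same as recorded.
Step 6: x = -2 + (0) = -2, y = 4 + (-1) = 3 — in agreement.
Step 7: x = -2 + (0) = -2, y = 3 + (-5) = -2 — checks out.
Step 8: x = -2 + (6) = 4, y = -2 + (-1) = -3 — no discrepancy.
Step 9: x = 4 + (-2) = 2, y = -3 + (-8) = -11 — same as recorded.
Step 10: x = 2 + (8) = 10, y = -11 + (3) = -8 — the recorded entry deviates here.
Conclusion: step 10 carries the first error; the entry should be y = -8.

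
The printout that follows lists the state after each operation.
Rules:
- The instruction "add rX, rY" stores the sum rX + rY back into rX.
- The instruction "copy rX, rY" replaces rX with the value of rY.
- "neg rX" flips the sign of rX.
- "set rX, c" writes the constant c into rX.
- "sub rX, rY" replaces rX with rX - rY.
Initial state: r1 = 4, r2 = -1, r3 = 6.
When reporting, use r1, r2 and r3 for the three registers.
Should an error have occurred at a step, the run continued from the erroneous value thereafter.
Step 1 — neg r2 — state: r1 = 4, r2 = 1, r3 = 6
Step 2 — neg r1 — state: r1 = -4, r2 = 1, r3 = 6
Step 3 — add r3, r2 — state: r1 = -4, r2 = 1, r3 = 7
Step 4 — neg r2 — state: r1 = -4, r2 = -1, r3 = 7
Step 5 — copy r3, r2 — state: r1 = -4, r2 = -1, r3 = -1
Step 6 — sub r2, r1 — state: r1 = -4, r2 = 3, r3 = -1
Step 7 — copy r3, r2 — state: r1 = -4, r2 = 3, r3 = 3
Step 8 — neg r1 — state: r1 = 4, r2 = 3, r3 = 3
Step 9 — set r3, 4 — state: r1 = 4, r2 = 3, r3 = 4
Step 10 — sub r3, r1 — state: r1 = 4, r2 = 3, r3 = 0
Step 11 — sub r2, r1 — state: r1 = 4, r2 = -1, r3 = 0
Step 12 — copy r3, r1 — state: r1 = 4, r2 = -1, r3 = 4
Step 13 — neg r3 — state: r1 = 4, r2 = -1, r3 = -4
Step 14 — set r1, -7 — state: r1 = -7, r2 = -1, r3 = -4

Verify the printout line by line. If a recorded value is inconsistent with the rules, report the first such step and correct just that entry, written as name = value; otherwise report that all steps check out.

no error

Step 1: r2 = -(-1) = 1 — agrees with the printout.
Step 2: r1 = -(4) = -4 — exactly as logged.
Step 3: r3 = 6 + 1 = 7 — no discrepancy.
Step 4: r2 = -(1) = -1 — confirmed correct.
Step 5: r3 = -1 — consistent with the printout.
Step 6: r2 = -1 - -4 = 3 — in agreement.
Step 7: r3 = 3 — matches.
Step 8: r1 = -(-4) = 4 — verified.
Step 9: r3 = 4 — no discrepancy.
Step 10: r3 = 4 - 4 = 0 — no discrepancy.
Step 11: r2 = 3 - 4 = -1 — agrees with the printout.
Step 12: r3 = 4 — matches.
Step 13: r3 = -(4) = -4 — verified.
Step 14: r1 = -7 — exactly as logged.
Each recorded entry agrees with the recomputation.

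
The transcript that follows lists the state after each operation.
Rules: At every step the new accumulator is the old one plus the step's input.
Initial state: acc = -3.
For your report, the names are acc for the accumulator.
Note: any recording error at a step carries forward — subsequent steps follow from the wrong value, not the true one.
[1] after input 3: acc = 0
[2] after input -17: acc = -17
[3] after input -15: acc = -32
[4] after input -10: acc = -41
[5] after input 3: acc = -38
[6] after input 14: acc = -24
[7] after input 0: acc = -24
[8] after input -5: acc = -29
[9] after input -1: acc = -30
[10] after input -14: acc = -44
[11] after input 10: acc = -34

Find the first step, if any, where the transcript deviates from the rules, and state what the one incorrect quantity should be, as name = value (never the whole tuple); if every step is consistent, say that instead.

step 4, acc = -42

1. acc = -3 + 3 = 0 (exactly as logged)
2. acc = 0 + -17 = -17 (verified)
3. acc = -17 + -15 = -32 (checks out)
4. acc = -32 + -10 = -42 (the transcript has a different value)
The earliest wrong entry is at step 4: it should read acc = -42.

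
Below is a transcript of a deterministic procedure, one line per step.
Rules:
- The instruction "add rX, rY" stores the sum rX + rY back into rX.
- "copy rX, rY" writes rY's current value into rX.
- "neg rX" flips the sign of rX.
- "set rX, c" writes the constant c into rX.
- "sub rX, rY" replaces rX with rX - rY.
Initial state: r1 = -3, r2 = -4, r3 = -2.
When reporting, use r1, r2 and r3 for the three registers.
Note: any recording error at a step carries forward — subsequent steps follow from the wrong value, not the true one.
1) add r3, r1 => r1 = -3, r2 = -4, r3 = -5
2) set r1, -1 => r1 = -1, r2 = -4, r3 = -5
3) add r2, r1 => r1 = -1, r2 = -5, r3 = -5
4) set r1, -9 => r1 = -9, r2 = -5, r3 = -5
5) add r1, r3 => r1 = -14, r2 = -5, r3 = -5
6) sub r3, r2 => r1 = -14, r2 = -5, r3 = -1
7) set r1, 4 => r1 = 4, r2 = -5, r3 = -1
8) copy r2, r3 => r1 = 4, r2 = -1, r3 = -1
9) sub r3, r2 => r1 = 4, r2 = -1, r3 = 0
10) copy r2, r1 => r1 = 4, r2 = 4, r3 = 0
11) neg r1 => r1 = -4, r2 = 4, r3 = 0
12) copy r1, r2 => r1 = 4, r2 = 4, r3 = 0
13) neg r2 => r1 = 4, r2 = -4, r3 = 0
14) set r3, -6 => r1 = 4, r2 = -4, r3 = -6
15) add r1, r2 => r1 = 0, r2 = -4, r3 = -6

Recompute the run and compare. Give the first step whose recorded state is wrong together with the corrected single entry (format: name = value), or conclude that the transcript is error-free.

step 6, r3 = 0

Recomputing the run from the initial state:
step 1: r1 = -3, r2 = -4, r3 = -5
step 2: r1 = -1, r2 = -4, r3 = -5
step 3: r1 = -1, r2 = -5, r3 = -5
step 4: r1 = -9, r2 = -5, r3 = -5
step 5: r1 = -14, r2 = -5, r3 = -5
step 6: r1 = -14, r2 = -5, r3 = 0
step 7: r1 = 4, r2 = -5, r3 = 0
step 8: r1 = 4, r2 = 0, r3 = 0
step 9: r1 = 4, r2 = 0, r3 = 0
step 10: r1 = 4, r2 = 4, r3 = 0
step 11: r1 = -4, r2 = 4, r3 = 0
step 12: r1 = 4, r2 = 4, r3 = 0
step 13: r1 = 4, r2 = -4, r3 = 0
step 14: r1 = 4, r2 = -4, r3 = -6
step 15: r1 = 0, r2 = -4, r3 = -6
The first disagreement with the transcript is at step 6, where the value should be r3 = 0.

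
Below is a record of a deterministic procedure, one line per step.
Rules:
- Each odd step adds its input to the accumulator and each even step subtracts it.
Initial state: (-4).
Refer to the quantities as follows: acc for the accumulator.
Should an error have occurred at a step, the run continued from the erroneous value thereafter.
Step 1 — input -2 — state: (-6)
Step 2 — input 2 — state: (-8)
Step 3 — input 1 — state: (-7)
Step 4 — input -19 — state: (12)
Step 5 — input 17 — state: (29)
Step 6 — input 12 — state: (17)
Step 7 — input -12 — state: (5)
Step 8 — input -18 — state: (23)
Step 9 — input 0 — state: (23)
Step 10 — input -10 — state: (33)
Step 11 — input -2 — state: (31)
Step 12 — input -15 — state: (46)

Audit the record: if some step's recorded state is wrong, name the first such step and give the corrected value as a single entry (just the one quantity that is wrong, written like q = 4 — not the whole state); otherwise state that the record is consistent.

step 1: acc = -4 + -2 = -6 -> same as recorded
step 2: acc = -6 - 2 = -8 -> same as recorded
step 3: acc = -8 + 1 = -7 -> consistent with the record
step 4: acc = -7 - -19 = 12 -> agrees with the record
step 5: acc = 12 + 17 = 29 -> agrees with the record
step 6: acc = 29 - 12 = 17 -> no discrepancy
step 7: acc = 17 + -12 = 5 -> confirmed correct
step 8: acc = 5 - -18 = 23 -> verified
step 9: acc = 23 + 0 = 23 -> agrees with the record
step 10: acc = 23 - -10 = 33 -> no discrepancy
step 11: acc = 33 + -2 = 31 -> exactly as logged
step 12: acc = 31 - -15 = 46 -> matches
No step deviates from the rules.

no error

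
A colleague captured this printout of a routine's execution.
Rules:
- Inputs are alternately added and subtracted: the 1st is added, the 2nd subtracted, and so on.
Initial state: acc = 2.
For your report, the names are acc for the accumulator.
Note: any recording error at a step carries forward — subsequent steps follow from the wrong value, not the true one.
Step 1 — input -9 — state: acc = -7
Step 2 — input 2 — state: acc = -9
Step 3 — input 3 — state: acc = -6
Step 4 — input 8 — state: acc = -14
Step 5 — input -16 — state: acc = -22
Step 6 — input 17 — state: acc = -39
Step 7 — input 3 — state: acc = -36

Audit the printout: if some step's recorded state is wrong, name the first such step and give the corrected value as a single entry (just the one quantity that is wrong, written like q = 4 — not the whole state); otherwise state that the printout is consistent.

1. acc = 2 + -9 = -7 (consistent with the printout)
2. acc = -7 - 2 = -9 (consistent with the printout)
3. acc = -9 + 3 = -6 (checks out)
4. acc = -6 - 8 = -14 (in agreement)
5. acc = -14 + -16 = -30 (the entry is off here)
The audit stops at step 5: the recorded entry is wrong and should be acc = -30.

step 5, acc = -30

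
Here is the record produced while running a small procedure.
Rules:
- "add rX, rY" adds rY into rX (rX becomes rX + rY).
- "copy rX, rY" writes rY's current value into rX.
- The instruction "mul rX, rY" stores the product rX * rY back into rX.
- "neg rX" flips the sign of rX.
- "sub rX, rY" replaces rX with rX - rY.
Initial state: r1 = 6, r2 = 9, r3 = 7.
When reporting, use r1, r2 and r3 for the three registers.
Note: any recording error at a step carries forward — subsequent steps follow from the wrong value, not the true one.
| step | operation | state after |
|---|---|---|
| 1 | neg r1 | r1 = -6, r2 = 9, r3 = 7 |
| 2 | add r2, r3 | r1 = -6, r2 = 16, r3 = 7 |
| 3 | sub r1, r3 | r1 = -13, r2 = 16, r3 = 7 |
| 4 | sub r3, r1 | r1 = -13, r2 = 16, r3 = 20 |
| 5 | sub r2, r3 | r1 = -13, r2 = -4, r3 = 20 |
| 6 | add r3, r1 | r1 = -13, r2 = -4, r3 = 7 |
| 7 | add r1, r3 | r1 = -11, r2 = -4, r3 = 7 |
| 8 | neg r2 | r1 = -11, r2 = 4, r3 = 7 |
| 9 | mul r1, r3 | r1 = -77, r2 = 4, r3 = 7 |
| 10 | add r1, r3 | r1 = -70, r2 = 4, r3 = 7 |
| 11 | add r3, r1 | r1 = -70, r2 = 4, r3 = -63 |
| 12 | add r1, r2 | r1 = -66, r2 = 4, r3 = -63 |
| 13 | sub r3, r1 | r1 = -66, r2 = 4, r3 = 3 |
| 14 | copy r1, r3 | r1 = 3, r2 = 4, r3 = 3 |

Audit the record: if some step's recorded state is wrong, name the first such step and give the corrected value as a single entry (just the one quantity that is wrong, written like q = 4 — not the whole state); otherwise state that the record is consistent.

step 7, r1 = -6

1. r1 = -(6) = -6 (verified)
2. r2 = 9 + 7 = 16 (confirmed correct)
3. r1 = -6 - 7 = -13 (matches)
4. r3 = 7 - -13 = 20 (no discrepancy)
5. r2 = 16 - 20 = -4 (exactly as logged)
6. r3 = 20 + -13 = 7 (no discrepancy)
7. r1 = -13 + 7 = -6 (the record disagrees here)
Conclusion: step 7 carries the first error; the entry should be r1 = -6.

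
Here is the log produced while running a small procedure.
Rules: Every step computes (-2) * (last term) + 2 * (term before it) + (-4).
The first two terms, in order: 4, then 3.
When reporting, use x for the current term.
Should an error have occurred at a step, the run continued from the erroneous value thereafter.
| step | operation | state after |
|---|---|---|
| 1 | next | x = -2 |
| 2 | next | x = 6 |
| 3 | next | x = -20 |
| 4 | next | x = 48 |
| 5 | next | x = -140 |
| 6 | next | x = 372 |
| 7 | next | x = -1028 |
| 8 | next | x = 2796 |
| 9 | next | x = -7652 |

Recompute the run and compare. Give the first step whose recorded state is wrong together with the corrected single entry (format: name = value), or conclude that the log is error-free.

no error

Recomputing the run from the initial state:
step 1: x = -2
step 2: x = 6
step 3: x = -20
step 4: x = 48
step 5: x = -140
step 6: x = 372
step 7: x = -1028
step 8: x = 2796
step 9: x = -7652
This matches the log at every step.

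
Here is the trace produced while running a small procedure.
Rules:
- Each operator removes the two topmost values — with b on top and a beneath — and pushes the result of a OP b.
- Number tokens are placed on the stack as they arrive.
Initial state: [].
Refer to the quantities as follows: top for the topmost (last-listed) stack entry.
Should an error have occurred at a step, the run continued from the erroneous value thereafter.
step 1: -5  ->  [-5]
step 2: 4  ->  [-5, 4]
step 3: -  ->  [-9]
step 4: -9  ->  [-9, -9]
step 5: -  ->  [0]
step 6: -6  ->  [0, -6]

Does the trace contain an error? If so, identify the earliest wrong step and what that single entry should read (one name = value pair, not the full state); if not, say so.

no error

Recomputing the run from the initial state:
step 1: [-5]
step 2: [-5, 4]
step 3: [-9]
step 4: [-9, -9]
step 5: [0]
step 6: [0, -6]
This matches the trace at every step.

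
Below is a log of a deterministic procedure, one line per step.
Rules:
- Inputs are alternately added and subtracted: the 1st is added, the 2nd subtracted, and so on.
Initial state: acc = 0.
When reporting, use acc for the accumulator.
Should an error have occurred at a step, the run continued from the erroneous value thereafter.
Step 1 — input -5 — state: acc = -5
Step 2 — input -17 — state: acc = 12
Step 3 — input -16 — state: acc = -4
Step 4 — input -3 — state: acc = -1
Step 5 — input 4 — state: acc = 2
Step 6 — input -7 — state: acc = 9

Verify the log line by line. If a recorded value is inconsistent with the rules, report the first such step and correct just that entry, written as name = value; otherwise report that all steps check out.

Step 1: acc = 0 + -5 = -5 — exactly as logged.
Step 2: acc = -5 - -17 = 12 — exactly as logged.
Step 3: acc = 12 + -16 = -4 — no discrepancy.
Step 4: acc = -4 - -3 = -1 — exactly as logged.
Step 5: acc = -1 + 4 = 3 — the log has a different value.
So the first discrepancy is step 5, where the right value is acc = 3.

step 5, acc = 3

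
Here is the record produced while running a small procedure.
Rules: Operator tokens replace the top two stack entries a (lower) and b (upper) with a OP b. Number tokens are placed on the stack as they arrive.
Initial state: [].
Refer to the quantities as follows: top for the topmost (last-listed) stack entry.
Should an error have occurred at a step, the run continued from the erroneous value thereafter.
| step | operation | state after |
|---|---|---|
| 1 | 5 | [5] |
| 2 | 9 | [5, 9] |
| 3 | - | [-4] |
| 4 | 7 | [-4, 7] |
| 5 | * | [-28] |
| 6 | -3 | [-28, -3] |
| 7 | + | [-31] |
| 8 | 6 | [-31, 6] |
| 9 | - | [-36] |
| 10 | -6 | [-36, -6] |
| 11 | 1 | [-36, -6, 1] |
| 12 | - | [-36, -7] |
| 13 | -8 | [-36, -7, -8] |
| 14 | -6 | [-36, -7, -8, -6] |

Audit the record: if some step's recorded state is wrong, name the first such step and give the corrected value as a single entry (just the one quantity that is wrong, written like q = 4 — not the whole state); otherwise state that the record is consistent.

step 9, top = -37

Recomputing the run from the initial state:
step 1: [5]
step 2: [5, 9]
step 3: [-4]
step 4: [-4, 7]
step 5: [-28]
step 6: [-28, -3]
step 7: [-31]
step 8: [-31, 6]
step 9: [-37]
step 10: [-37, -6]
step 11: [-37, -6, 1]
step 12: [-37, -7]
step 13: [-37, -7, -8]
step 14: [-37, -7, -8, -6]
The first disagreement with the record is at step 9, where the value should be top = -37.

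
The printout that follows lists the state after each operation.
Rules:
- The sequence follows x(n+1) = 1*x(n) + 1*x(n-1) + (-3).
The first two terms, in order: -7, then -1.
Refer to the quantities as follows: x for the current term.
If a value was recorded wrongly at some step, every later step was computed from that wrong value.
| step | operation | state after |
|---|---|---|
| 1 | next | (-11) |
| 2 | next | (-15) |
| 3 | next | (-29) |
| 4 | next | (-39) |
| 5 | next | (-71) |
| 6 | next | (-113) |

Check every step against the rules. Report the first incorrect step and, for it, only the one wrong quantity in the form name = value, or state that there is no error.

step 4, x = -47

Recomputing the run from the initial state:
step 1: x = -11
step 2: x = -15
step 3: x = -29
step 4: x = -47
step 5: x = -79
step 6: x = -129
The first disagreement with the printout is at step 4, where the value should be x = -47.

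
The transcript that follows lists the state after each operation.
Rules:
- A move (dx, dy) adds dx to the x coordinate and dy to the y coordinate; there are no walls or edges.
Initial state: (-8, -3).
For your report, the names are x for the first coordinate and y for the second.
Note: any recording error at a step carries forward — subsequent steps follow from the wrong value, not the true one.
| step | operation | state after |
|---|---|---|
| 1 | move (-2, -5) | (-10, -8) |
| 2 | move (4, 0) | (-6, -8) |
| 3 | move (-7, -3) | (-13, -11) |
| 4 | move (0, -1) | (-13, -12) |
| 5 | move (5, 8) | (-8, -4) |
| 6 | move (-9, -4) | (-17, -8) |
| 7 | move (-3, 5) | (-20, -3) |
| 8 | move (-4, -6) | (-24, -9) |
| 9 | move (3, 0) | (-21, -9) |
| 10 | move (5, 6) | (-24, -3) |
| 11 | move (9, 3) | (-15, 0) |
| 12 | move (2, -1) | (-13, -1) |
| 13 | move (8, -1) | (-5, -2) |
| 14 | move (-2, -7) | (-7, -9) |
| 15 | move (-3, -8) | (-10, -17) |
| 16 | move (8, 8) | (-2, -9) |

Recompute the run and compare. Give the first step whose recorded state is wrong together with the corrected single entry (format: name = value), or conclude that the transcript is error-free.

1. x = -8 + (-2) = -10, y = -3 + (-5) = -8 (checks out)
2. x = -10 + (4) = -6, y = -8 + (0) = -8 (exactly as logged)
3. x = -6 + (-7) = -13, y = -8 + (-3) = -11 (matches)
4. x = -13 + (0) = -13, y = -11 + (-1) = -12 (matches)
5. x = -13 + (5) = -8, y = -12 + (8) = -4 (checks out)
6. x = -8 + (-9) = -17, y = -4 + (-4) = -8 (matches)
7. x = -17 + (-3) = -20, y = -8 + (5) = -3 (checks out)
8. x = -20 + (-4) = -24, y = -3 + (-6) = -9 (matches)
9. x = -24 + (3) = -21, y = -9 + (0) = -9 (matches)
10. x = -21 + (5) = -16, y = -9 + (6) = -3 (first mismatch against the transcript)
The audit stops at step 10: the recorded entry is wrong and should be x = -16.

step 10, x = -16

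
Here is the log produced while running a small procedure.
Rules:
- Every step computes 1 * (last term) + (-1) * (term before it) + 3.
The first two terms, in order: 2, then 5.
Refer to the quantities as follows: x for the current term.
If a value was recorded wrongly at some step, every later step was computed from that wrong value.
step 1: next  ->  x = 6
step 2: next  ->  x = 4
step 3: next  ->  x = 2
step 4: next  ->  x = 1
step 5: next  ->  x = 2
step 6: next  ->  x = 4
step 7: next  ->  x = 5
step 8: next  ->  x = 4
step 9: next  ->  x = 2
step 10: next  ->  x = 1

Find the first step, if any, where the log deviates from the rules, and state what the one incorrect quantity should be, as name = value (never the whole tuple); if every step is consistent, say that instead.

Step 1: x = 1*(5) + (-1)*(2) + (3) = 6 — same as recorded.
Step 2: x = 1*(6) + (-1)*(5) + (3) = 4 — verified.
Step 3: x = 1*(4) + (-1)*(6) + (3) = 1 — first mismatch against the log.
Conclusion: step 3 carries the first error; the entry should be x = 1.

step 3, x = 1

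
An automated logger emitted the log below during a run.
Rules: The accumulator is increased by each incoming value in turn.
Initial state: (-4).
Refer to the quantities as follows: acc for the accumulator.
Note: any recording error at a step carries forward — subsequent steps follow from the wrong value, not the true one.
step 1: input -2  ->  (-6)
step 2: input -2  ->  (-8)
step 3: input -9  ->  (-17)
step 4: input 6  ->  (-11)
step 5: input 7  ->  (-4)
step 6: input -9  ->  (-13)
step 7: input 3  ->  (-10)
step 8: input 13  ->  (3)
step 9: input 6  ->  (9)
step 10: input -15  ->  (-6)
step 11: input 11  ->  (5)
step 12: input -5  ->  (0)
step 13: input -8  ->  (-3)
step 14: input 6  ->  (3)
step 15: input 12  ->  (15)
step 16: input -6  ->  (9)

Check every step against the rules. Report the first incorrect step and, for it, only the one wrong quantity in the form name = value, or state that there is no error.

step 13, acc = -8

Recomputing the run from the initial state:
step 1: acc = -6
step 2: acc = -8
step 3: acc = -17
step 4: acc = -11
step 5: acc = -4
step 6: acc = -13
step 7: acc = -10
step 8: acc = 3
step 9: acc = 9
step 10: acc = -6
step 11: acc = 5
step 12: acc = 0
step 13: acc = -8
step 14: acc = -2
step 15: acc = 10
step 16: acc = 4
The first disagreement with the log is at step 13, where the value should be acc = -8.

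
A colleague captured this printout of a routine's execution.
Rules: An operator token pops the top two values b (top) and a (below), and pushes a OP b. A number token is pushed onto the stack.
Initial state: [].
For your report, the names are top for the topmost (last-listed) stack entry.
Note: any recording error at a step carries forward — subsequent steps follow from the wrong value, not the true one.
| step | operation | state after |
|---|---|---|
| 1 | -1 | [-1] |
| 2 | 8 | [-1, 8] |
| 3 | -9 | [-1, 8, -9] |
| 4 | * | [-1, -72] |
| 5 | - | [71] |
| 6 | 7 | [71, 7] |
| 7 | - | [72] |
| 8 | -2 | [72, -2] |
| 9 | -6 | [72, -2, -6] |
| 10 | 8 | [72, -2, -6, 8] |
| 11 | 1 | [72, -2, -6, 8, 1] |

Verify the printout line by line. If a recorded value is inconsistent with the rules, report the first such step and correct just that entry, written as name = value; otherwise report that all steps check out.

Step 1: push -1: top = -1 — verified.
Step 2: push 8: top = 8 — matches.
Step 3: push -9: top = -9 — agrees with the printout.
Step 4: 8 * -9 = -72 — no discrepancy.
Step 5: -1 - -72 = 71 — no discrepancy.
Step 6: push 7: top = 7 — consistent with the printout.
Step 7: 71 - 7 = 64 — the printout has a different value.
The audit stops at step 7: the recorded entry is wrong and should be top = 64.

step 7, top = 64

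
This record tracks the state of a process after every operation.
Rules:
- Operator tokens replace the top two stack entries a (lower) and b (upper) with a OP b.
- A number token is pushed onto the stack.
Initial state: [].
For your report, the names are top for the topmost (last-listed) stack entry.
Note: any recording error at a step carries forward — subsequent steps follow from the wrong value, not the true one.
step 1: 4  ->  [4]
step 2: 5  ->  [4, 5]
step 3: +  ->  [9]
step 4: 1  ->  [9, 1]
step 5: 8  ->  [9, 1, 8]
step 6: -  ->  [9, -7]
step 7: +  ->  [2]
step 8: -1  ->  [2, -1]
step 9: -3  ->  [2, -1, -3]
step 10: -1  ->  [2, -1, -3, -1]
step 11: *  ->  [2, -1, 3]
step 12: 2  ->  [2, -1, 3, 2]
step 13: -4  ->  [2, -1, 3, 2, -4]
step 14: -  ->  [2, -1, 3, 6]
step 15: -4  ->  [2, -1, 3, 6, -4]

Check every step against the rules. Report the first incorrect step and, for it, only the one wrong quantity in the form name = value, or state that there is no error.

Recomputing the run from the initial state:
step 1: [4]
step 2: [4, 5]
step 3: [9]
step 4: [9, 1]
step 5: [9, 1, 8]
step 6: [9, -7]
step 7: [2]
step 8: [2, -1]
step 9: [2, -1, -3]
step 10: [2, -1, -3, -1]
step 11: [2, -1, 3]
step 12: [2, -1, 3, 2]
step 13: [2, -1, 3, 2, -4]
step 14: [2, -1, 3, 6]
step 15: [2, -1, 3, 6, -4]
This matches the record at every step.

no error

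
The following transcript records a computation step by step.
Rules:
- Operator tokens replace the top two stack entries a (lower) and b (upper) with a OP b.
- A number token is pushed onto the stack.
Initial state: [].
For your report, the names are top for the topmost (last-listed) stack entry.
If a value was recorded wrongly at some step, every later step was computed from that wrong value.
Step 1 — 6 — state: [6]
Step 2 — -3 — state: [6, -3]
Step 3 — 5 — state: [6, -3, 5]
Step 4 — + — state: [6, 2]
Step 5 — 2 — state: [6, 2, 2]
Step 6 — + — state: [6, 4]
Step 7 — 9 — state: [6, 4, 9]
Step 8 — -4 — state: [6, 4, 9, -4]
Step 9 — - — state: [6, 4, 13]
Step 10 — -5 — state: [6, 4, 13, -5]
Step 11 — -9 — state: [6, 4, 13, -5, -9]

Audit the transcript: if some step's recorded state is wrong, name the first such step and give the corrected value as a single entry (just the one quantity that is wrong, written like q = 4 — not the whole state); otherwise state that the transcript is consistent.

1. push 6: top = 6 (exactly as logged)
2. push -3: top = -3 (in agreement)
3. push 5: top = 5 (checks out)
4. -3 + 5 = 2 (confirmed correct)
5. push 2: top = 2 (same as recorded)
6. 2 + 2 = 4 (no discrepancy)
7. push 9: top = 9 (verified)
8. push -4: top = -4 (no discrepancy)
9. 9 - -4 = 13 (exactly as logged)
10. push -5: top = -5 (confirmed correct)
11. push -9: top = -9 (consistent with the transcript)
No step deviates from the rules.

no error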